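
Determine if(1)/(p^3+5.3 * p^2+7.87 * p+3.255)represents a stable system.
Denominator: p^3 + 5.3*p^2 + 7.87*p + 3.255 = (p + 0.7)(p + 1.5)(p + 3.1). Poles: -0.7, -1.5, -3.1. All Re(p)<0: Yes (stable)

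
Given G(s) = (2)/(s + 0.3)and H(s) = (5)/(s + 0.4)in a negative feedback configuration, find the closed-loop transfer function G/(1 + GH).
Closed-loop T = G/(1+GH).
Numerator: G_num * H_den = 2*s + 0.8.
Denominator: G_den * H_den + G_num * H_num = (s^2 + 0.7*s + 0.12) + (10) = s^2 + 0.7*s + 10.12.
T(s) = (2*s + 0.8)/(s^2 + 0.7*s + 10.12)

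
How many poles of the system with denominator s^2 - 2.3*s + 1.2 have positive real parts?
s^2 - 2.3*s + 1.2 = (s - 0.8)(s - 1.5). Poles: 0.8, 1.5. RHP poles (Re>0): 2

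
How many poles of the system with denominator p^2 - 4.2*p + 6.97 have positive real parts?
Poles: 2.1 + 1.6j, 2.1 - 1.6j. RHP poles (Re>0): 2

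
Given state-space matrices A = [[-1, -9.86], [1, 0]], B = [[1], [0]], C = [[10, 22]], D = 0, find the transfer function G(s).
G(s) = C(sI - A)⁻¹B + D.
Characteristic polynomial det(sI - A) = s^2 + s + 9.86.
Numerator from C·adj(sI-A)·B + D·det(sI-A) = 10*s + 22.
G(s) = (10*s + 22)/(s^2 + s + 9.86)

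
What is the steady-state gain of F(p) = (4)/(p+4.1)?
DC gain = F(0) = num(0)/den(0) = 4/4.1 = 0.9756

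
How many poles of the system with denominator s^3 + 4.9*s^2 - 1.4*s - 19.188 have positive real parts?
s^3 + 4.9*s^2 - 1.4*s - 19.188 = (s - 1.8)(s + 2.6)(s + 4.1). Poles: -2.6, -4.1, 1.8. RHP poles (Re>0): 1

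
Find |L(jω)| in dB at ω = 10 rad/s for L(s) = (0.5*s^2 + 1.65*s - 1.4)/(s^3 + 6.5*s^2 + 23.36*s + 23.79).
Substitute s = j*10: L(j10) = 0.0199504 - 0.0507657j.
|L(j10)| = sqrt(Re² + Im²) = 0.05455.
20*log₁₀(0.05455) = -25.26 dB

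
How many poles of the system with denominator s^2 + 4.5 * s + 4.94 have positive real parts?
s^2 + 4.5*s + 4.94 = (s + 1.9)(s + 2.6). Poles: -1.9, -2.6. RHP poles (Re>0): 0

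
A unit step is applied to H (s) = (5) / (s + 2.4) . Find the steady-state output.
FVT: lim_{t→∞} y(t) = lim_{s→0} s*Y(s) where Y(s) = H(s)/s.
= lim_{s→0} H(s) = H(0) = num(0)/den(0) = 5/2.4 = 2.083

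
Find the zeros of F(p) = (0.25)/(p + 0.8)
Numerator is a nonzero constant (0.25) → Zeros: none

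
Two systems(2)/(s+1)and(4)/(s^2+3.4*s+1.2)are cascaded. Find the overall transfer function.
Series: H = H₁ · H₂ = (n₁·n₂)/(d₁·d₂).
Num: n₁·n₂ = 8. Den: d₁·d₂ = s^3 + 4.4*s^2 + 4.6*s + 1.2.
H(s) = (8)/(s^3 + 4.4*s^2 + 4.6*s + 1.2)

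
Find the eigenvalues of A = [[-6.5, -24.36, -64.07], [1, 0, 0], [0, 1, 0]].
Eigenvalues solve det(λI - A) = 0.
Characteristic polynomial: λ^3 + 6.5*λ^2 + 24.36*λ + 64.07 = 0.
Factor: (λ + 4.3)(λ^2 + 2.2*λ + 14.9) = 0.
Roots: -1.1 + 3.7j, -1.1 - 3.7j, -4.3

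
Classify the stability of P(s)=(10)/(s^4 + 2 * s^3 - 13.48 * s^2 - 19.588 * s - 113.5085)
Denominator: s^4 + 2*s^3 - 13.48*s^2 - 19.588*s - 113.5085 = (s - 4.1)(s + 4.9)(s^2 + 1.2*s + 5.65). Poles: -0.6 + 2.3j, -0.6 - 2.3j, -4.9, 4.1. Unstable (1 pole(s) in RHP)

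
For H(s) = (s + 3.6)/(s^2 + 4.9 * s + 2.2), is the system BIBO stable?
Denominator: s^2 + 4.9*s + 2.2 = (s + 4.4)(s + 0.5). Poles: -0.5, -4.4. All Re(p)<0: Yes (stable)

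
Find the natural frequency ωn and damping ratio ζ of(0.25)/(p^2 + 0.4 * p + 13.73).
Underdamped: complex pole -0.2 + 3.7j. ωn = |pole| = 3.705, ζ = -Re(pole)/ωn = 0.05398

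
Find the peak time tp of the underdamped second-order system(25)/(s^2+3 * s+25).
Standard form: ωn²/(s²+2ζωn·s+ωn²) → ωn = 5, ζ = 0.3.
ωd = ωn·√(1-ζ²) = 5·√(1-0.3²) = 4.77.
tp = π/ωd = π/4.77 = 0.6587 s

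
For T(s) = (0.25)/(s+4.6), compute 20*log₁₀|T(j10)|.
Substitute s = j*10: T(j10) = 0.00949158 - 0.0206339j.
|T(j10)| = sqrt(Re² + Im²) = 0.02271.
20*log₁₀(0.02271) = -32.87 dB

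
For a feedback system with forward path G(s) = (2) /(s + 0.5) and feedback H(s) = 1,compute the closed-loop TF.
Closed-loop T = G/(1+GH).
Numerator: G_num * H_den = 2.
Denominator: G_den * H_den + G_num * H_num = (s + 0.5) + (2) = s + 2.5.
T(s) = (2)/(s + 2.5)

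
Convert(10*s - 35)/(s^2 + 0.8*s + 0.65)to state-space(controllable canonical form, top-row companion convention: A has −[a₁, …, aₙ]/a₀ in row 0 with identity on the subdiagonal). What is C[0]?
Reachable canonical form: C = numerator coefficients (right-aligned, zero-padded to length n).
num = 10*s - 35, C = [[10, -35]].
C[0] = 10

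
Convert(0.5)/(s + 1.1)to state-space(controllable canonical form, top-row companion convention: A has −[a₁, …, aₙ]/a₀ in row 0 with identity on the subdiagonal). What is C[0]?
Reachable canonical form: C = numerator coefficients (right-aligned, zero-padded to length n).
num = 0.5, C = [[0.5]].
C[0] = 0.5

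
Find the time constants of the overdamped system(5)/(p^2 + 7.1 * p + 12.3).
Overdamped: real poles at -3, -4.1. τ = -1/pole → τ₁ = 0.3333, τ₂ = 0.2439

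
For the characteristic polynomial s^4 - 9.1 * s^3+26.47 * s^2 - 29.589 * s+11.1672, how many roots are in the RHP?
s^4 - 9.1*s^3 + 26.47*s^2 - 29.589*s + 11.1672 = (s - 0.9)(s - 2.4)(s - 1.1)(s - 4.7). Poles: 0.9, 1.1, 2.4, 4.7. RHP poles (Re>0): 4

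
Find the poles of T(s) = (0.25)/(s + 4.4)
Set denominator = 0: s + 4.4 = 0 → Poles: -4.4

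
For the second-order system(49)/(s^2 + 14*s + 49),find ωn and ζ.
Standard form: ωn²/(s²+2ζωn·s+ωn²).
const=49=ωn² → ωn=7, s coeff=14=2ζωn → ζ=1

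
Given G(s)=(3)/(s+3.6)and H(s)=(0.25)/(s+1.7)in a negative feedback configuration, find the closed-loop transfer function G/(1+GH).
Closed-loop T = G/(1+GH).
Numerator: G_num * H_den = 3*s + 5.1.
Denominator: G_den * H_den + G_num * H_num = (s^2 + 5.3*s + 6.12) + (0.75) = s^2 + 5.3*s + 6.87.
T(s) = (3*s + 5.1)/(s^2 + 5.3*s + 6.87)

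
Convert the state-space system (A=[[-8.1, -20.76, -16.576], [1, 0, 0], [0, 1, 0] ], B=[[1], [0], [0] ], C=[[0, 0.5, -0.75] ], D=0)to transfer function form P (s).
P(s) = C(sI - A)⁻¹B + D.
Characteristic polynomial det(sI - A) = s^3 + 8.1*s^2 + 20.76*s + 16.576.
Numerator from C·adj(sI-A)·B + D·det(sI-A) = 0.5*s - 0.75.
P(s) = (0.5*s - 0.75)/(s^3 + 8.1*s^2 + 20.76*s + 16.576)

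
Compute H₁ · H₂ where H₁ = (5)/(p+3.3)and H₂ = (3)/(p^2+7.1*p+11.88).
Series: H = H₁ · H₂ = (n₁·n₂)/(d₁·d₂).
Num: n₁·n₂ = 15. Den: d₁·d₂ = p^3 + 10.4*p^2 + 35.31*p + 39.204.
H(p) = (15)/(p^3 + 10.4*p^2 + 35.31*p + 39.204)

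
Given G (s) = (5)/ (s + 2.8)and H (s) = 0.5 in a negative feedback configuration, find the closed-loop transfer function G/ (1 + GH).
Closed-loop T = G/(1+GH).
Numerator: G_num * H_den = 5.
Denominator: G_den * H_den + G_num * H_num = (s + 2.8) + (2.5) = s + 5.3.
T(s) = (5)/(s + 5.3)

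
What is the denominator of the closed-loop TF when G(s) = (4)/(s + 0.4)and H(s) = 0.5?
Characteristic poly = G_den * H_den + G_num * H_num = (s + 0.4) + (2) = s + 2.4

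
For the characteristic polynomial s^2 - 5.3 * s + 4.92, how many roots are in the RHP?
s^2 - 5.3*s + 4.92 = (s - 1.2)(s - 4.1). Poles: 1.2, 4.1. RHP poles (Re>0): 2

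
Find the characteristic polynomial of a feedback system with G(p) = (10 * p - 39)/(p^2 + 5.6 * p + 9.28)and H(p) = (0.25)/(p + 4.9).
Characteristic poly = G_den * H_den + G_num * H_num = (p^3 + 10.5*p^2 + 36.72*p + 45.472) + (2.5*p - 9.75) = p^3 + 10.5*p^2 + 39.22*p + 35.722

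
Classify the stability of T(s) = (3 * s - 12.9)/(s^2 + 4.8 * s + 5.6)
Denominator: s^2 + 4.8*s + 5.6 = (s + 2)(s + 2.8). Poles: -2, -2.8. Stable (all poles in LHP)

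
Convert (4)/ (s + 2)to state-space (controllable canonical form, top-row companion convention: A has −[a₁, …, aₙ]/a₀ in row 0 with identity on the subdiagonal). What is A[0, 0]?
Reachable canonical form for den = s + 2: top row of A = -[a₁,a₂,...,aₙ]/a₀, ones on the subdiagonal, zeros elsewhere.
A = [[-2]].
A[0,0] = -2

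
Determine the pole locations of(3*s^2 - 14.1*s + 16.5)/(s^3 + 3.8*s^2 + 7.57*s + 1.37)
Set denominator = 0: s^3 + 3.8*s^2 + 7.57*s + 1.37 = (s + 0.2)(s^2 + 3.6*s + 6.85) = 0 → Poles: -0.2, -1.8 + 1.9j, -1.8 - 1.9j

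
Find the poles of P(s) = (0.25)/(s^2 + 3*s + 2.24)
Set denominator = 0: s^2 + 3*s + 2.24 = (s + 1.6)(s + 1.4) = 0 → Poles: -1.4, -1.6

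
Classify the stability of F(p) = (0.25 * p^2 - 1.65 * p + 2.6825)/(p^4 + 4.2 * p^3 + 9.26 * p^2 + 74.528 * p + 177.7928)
Denominator: p^4 + 4.2*p^3 + 9.26*p^2 + 74.528*p + 177.7928 = (p + 3.4)(p + 3.4)(p^2 - 2.6*p + 15.38). Poles: -3.4, -3.4, 1.3 + 3.7j, 1.3 - 3.7j. Unstable (2 pole(s) in RHP)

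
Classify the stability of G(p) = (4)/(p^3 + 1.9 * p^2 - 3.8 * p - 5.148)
Denominator: p^3 + 1.9*p^2 - 3.8*p - 5.148 = (p - 1.8)(p + 1.1)(p + 2.6). Poles: -1.1, -2.6, 1.8. Unstable (1 pole(s) in RHP)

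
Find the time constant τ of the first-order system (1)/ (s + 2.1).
First-order system: τ = -1/pole. Pole = -2.1. τ = -1/(-2.1) = 0.4762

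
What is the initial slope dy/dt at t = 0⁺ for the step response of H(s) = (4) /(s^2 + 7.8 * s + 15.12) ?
IVT: y'(0⁺) = lim_{s→∞} s²·Y(s) = lim_{s→∞} s·H(s).
deg(num) = 0, deg(den) = 2, relative degree = 2 ≥ 2, so s·H(s) → 0. Initial slope = 0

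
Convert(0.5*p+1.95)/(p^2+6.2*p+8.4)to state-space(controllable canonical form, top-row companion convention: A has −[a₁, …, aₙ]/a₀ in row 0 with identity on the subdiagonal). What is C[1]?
Reachable canonical form: C = numerator coefficients (right-aligned, zero-padded to length n).
num = 0.5*p + 1.95, C = [[0.5, 1.95]].
C[1] = 1.95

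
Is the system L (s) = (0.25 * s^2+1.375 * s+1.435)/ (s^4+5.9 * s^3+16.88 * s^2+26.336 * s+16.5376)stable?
Denominator: s^4 + 5.9*s^3 + 16.88*s^2 + 26.336*s + 16.5376 = (s + 1.6)(s + 1.9)(s^2 + 2.4*s + 5.44). Poles: -1.2 + 2j, -1.2 - 2j, -1.6, -1.9. All Re(p)<0: Yes (stable)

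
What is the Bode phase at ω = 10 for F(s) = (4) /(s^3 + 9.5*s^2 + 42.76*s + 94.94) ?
Substitute s = j*10: F(j10) = -0.00323039 + 0.00216251j.
∠F(j10) = atan2(Im, Re) = atan2(0.00216251, -0.00323039) = 146.20° (principal value).
Summing the individual angle contributions Σ∠(j10 − zᵢ) − Σ∠(j10 − pₖ) over the 0 zero(s) and 3 pole(s), each followed continuously from ω = 0 (DC phase referenced to (−180°, 180°]), gives -213.80°, i.e. the principal value - 360°. Continuous Bode phase = -213.80°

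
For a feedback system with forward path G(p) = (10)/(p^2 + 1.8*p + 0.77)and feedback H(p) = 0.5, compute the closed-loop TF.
Closed-loop T = G/(1+GH).
Numerator: G_num * H_den = 10.
Denominator: G_den * H_den + G_num * H_num = (p^2 + 1.8*p + 0.77) + (5) = p^2 + 1.8*p + 5.77.
T(p) = (10)/(p^2 + 1.8*p + 5.77)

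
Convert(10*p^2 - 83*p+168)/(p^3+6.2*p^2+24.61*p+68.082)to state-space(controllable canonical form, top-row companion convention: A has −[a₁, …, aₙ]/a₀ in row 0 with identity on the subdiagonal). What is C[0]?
Reachable canonical form: C = numerator coefficients (right-aligned, zero-padded to length n).
num = 10*p^2 - 83*p + 168, C = [[10, -83, 168]].
C[0] = 10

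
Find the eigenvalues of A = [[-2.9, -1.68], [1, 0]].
Eigenvalues solve det(λI - A) = 0.
Characteristic polynomial: λ^2 + 2.9*λ + 1.68 = 0.
Factor: (λ + 0.8)(λ + 2.1) = 0.
Roots: -0.8, -2.1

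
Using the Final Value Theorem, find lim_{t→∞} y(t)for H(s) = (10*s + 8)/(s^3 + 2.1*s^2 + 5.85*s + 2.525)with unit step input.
FVT: lim_{t→∞} y(t) = lim_{s→0} s*Y(s) where Y(s) = H(s)/s.
= lim_{s→0} H(s) = H(0) = num(0)/den(0) = 8/2.525 = 3.168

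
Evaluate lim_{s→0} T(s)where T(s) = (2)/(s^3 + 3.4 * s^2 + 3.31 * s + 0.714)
DC gain = T(0) = num(0)/den(0) = 2/0.714 = 2.801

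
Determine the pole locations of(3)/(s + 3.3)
Set denominator = 0: s + 3.3 = 0 → Poles: -3.3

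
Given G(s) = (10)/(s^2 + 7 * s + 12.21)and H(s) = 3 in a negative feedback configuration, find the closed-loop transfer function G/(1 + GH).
Closed-loop T = G/(1+GH).
Numerator: G_num * H_den = 10.
Denominator: G_den * H_den + G_num * H_num = (s^2 + 7*s + 12.21) + (30) = s^2 + 7*s + 42.21.
T(s) = (10)/(s^2 + 7*s + 42.21)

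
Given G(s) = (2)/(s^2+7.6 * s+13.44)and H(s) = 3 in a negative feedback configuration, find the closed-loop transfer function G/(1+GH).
Closed-loop T = G/(1+GH).
Numerator: G_num * H_den = 2.
Denominator: G_den * H_den + G_num * H_num = (s^2 + 7.6*s + 13.44) + (6) = s^2 + 7.6*s + 19.44.
T(s) = (2)/(s^2 + 7.6*s + 19.44)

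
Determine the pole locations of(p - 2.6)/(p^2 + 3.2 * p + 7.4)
Set denominator = 0: p^2 + 3.2*p + 7.4 = 0 → Poles: -1.6 + 2.2j, -1.6 - 2.2j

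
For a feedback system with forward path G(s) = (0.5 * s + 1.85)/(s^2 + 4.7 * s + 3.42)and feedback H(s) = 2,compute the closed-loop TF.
Closed-loop T = G/(1+GH).
Numerator: G_num * H_den = 0.5*s + 1.85.
Denominator: G_den * H_den + G_num * H_num = (s^2 + 4.7*s + 3.42) + (s + 3.7) = s^2 + 5.7*s + 7.12.
T(s) = (0.5*s + 1.85)/(s^2 + 5.7*s + 7.12)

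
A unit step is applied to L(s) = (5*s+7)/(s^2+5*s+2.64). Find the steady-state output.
FVT: lim_{t→∞} y(t) = lim_{s→0} s*Y(s) where Y(s) = L(s)/s.
= lim_{s→0} L(s) = L(0) = num(0)/den(0) = 7/2.64 = 2.652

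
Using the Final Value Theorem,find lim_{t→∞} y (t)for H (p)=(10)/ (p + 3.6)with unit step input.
FVT: lim_{t→∞} y(t) = lim_{p→0} p*Y(p) where Y(p) = H(p)/p.
= lim_{p→0} H(p) = H(0) = num(0)/den(0) = 10/3.6 = 2.778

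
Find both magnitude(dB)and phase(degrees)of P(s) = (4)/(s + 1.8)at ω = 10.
Substitute s = j*10: P(j10) = 0.0697404 - 0.387447j.
|P| = 20*log₁₀(sqrt(Re²+Im²)) = -8.10 dB.
∠P = atan2(Im, Re) = -79.80°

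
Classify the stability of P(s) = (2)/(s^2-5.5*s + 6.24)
Denominator: s^2 - 5.5*s + 6.24 = (s - 1.6)(s - 3.9). Poles: 1.6, 3.9. Unstable (2 pole(s) in RHP)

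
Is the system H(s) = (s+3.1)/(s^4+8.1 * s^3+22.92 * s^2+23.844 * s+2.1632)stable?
Denominator: s^4 + 8.1*s^3 + 22.92*s^2 + 23.844*s + 2.1632 = (s + 3.2)(s + 0.1)(s^2 + 4.8*s + 6.76). Poles: -0.1, -2.4 + 1j, -2.4 - 1j, -3.2. All Re(p)<0: Yes (stable)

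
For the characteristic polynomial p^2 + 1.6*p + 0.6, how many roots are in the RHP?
p^2 + 1.6*p + 0.6 = (p + 1)(p + 0.6). Poles: -0.6, -1. RHP poles (Re>0): 0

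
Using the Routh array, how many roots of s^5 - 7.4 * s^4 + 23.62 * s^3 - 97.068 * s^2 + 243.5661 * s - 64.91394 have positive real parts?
Routh array:
s^5: [1, 23.62, 243.5661]; s^4: [-7.4, -97.068, -64.91394]; s^3: [10.5027, 234.794]; s^2: [68.3632, -64.91394]; s^1: [244.767]; s^0: [-64.91394]
First column: [1, -7.4, 10.5027, 68.3632, 244.767, -64.91394]. Sign changes = RHP roots = 3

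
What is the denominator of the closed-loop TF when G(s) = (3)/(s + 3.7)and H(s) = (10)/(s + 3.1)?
Characteristic poly = G_den * H_den + G_num * H_num = (s^2 + 6.8*s + 11.47) + (30) = s^2 + 6.8*s + 41.47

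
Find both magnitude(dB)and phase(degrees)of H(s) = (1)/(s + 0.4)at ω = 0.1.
Substitute s = j*0.1: H(j0.1) = 2.35294 - 0.588235j.
|H| = 20*log₁₀(sqrt(Re²+Im²)) = 7.70 dB.
∠H = atan2(Im, Re) = -14.04°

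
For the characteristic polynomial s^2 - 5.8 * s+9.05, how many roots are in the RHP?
Poles: 2.9 + 0.8j, 2.9 - 0.8j. RHP poles (Re>0): 2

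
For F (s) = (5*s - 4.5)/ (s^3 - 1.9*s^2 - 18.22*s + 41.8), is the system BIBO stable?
Denominator: s^3 - 1.9*s^2 - 18.22*s + 41.8 = (s - 2.5)(s - 3.8)(s + 4.4). Poles: -4.4, 2.5, 3.8. All Re(p)<0: No (unstable)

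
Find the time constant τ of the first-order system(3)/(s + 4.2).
First-order system: τ = -1/pole. Pole = -4.2. τ = -1/(-4.2) = 0.2381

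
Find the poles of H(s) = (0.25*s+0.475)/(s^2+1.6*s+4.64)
Set denominator = 0: s^2 + 1.6*s + 4.64 = 0 → Poles: -0.8 + 2j, -0.8 - 2j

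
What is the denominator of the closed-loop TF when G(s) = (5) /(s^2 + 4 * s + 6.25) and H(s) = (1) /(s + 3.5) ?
Characteristic poly = G_den * H_den + G_num * H_num = (s^3 + 7.5*s^2 + 20.25*s + 21.875) + (5) = s^3 + 7.5*s^2 + 20.25*s + 26.875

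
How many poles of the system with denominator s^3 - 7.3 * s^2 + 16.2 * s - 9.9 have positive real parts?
s^3 - 7.3*s^2 + 16.2*s - 9.9 = (s - 1)(s - 3)(s - 3.3). Poles: 1, 3, 3.3. RHP poles (Re>0): 3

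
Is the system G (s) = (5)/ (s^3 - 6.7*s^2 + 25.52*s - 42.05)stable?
Denominator: s^3 - 6.7*s^2 + 25.52*s - 42.05 = (s - 2.9)(s^2 - 3.8*s + 14.5). Poles: 1.9 + 3.3j, 1.9 - 3.3j, 2.9. All Re(p)<0: No (unstable)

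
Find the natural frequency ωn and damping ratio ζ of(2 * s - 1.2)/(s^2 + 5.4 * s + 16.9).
Underdamped: complex pole -2.7 + 3.1j. ωn = |pole| = 4.111, ζ = -Re(pole)/ωn = 0.6568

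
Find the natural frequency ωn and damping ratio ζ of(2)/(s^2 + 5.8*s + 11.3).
Underdamped: complex pole -2.9 + 1.7j. ωn = |pole| = 3.362, ζ = -Re(pole)/ωn = 0.8627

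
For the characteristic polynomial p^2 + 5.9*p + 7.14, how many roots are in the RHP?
p^2 + 5.9*p + 7.14 = (p + 4.2)(p + 1.7). Poles: -1.7, -4.2. RHP poles (Re>0): 0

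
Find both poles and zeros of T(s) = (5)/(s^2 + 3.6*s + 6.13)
Set denominator = 0: s^2 + 3.6*s + 6.13 = 0 → Poles: -1.8 + 1.7j, -1.8 - 1.7j
Numerator is a nonzero constant (5) → Zeros: none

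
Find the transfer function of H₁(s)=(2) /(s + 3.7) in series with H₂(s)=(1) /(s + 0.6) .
Series: H = H₁ · H₂ = (n₁·n₂)/(d₁·d₂).
Num: n₁·n₂ = 2. Den: d₁·d₂ = s^2 + 4.3*s + 2.22.
H(s) = (2)/(s^2 + 4.3*s + 2.22)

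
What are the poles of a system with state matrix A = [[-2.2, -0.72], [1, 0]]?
Eigenvalues solve det(λI - A) = 0.
Characteristic polynomial: λ^2 + 2.2*λ + 0.72 = 0.
Factor: (λ + 0.4)(λ + 1.8) = 0.
Roots: -0.4, -1.8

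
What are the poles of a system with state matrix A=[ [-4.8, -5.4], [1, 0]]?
Eigenvalues solve det(λI - A) = 0.
Characteristic polynomial: λ^2 + 4.8*λ + 5.4 = 0.
Factor: (λ + 3)(λ + 1.8) = 0.
Roots: -1.8, -3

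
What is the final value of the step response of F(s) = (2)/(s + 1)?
FVT: lim_{t→∞} y(t) = lim_{s→0} s*Y(s) where Y(s) = F(s)/s.
= lim_{s→0} F(s) = F(0) = num(0)/den(0) = 2/1 = 2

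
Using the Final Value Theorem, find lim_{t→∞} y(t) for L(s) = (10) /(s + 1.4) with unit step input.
FVT: lim_{t→∞} y(t) = lim_{s→0} s*Y(s) where Y(s) = L(s)/s.
= lim_{s→0} L(s) = L(0) = num(0)/den(0) = 10/1.4 = 7.143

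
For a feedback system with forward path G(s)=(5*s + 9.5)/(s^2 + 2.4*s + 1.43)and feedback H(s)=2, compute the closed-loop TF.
Closed-loop T = G/(1+GH).
Numerator: G_num * H_den = 5*s + 9.5.
Denominator: G_den * H_den + G_num * H_num = (s^2 + 2.4*s + 1.43) + (10*s + 19) = s^2 + 12.4*s + 20.43.
T(s) = (5*s + 9.5)/(s^2 + 12.4*s + 20.43)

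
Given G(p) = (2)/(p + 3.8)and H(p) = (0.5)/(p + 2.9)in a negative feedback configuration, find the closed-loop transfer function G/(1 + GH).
Closed-loop T = G/(1+GH).
Numerator: G_num * H_den = 2*p + 5.8.
Denominator: G_den * H_den + G_num * H_num = (p^2 + 6.7*p + 11.02) + (1) = p^2 + 6.7*p + 12.02.
T(p) = (2*p + 5.8)/(p^2 + 6.7*p + 12.02)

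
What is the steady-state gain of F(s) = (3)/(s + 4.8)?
DC gain = F(0) = num(0)/den(0) = 3/4.8 = 0.625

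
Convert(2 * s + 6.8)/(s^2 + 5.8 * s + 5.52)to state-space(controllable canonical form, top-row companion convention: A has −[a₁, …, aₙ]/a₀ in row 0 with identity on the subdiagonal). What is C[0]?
Reachable canonical form: C = numerator coefficients (right-aligned, zero-padded to length n).
num = 2*s + 6.8, C = [[2, 6.8]].
C[0] = 2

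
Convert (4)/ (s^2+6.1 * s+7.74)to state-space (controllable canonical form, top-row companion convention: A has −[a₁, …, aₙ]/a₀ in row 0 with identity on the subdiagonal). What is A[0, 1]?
Reachable canonical form for den = s^2 + 6.1*s + 7.74: top row of A = -[a₁,a₂,...,aₙ]/a₀, ones on the subdiagonal, zeros elsewhere.
A = [[-6.1, -7.74], [1, 0]].
A[0,1] = -7.74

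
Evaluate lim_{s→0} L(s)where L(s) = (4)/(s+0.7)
DC gain = L(0) = num(0)/den(0) = 4/0.7 = 5.714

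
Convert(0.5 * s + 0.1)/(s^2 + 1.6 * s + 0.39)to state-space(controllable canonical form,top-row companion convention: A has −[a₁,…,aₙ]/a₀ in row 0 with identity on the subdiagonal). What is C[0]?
Reachable canonical form: C = numerator coefficients (right-aligned, zero-padded to length n).
num = 0.5*s + 0.1, C = [[0.5, 0.1]].
C[0] = 0.5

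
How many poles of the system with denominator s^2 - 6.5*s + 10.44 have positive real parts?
s^2 - 6.5*s + 10.44 = (s - 2.9)(s - 3.6). Poles: 2.9, 3.6. RHP poles (Re>0): 2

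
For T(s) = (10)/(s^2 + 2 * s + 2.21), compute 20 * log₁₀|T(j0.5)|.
Substitute s = j*0.5: T(j0.5) = 4.04825 - 2.06543j.
|T(j0.5)| = sqrt(Re² + Im²) = 4.545.
20*log₁₀(4.545) = 13.15 dB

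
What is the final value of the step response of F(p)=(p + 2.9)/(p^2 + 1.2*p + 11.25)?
FVT: lim_{t→∞} y(t) = lim_{p→0} p*Y(p) where Y(p) = F(p)/p.
= lim_{p→0} F(p) = F(0) = num(0)/den(0) = 2.9/11.25 = 0.2578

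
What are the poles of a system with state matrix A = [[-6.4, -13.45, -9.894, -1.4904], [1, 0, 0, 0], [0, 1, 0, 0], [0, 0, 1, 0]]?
Eigenvalues solve det(λI - A) = 0.
Characteristic polynomial: λ^4 + 6.4*λ^3 + 13.45*λ^2 + 9.894*λ + 1.4904 = 0.
Factor: (λ + 1.2)(λ + 2.7)(λ + 0.2)(λ + 2.3) = 0.
Roots: -0.2, -1.2, -2.3, -2.7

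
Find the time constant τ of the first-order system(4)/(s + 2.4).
First-order system: τ = -1/pole. Pole = -2.4. τ = -1/(-2.4) = 0.4167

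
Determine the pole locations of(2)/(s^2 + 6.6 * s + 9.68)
Set denominator = 0: s^2 + 6.6*s + 9.68 = (s + 2.2)(s + 4.4) = 0 → Poles: -2.2, -4.4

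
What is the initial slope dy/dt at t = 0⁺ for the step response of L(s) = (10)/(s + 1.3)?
IVT: y'(0⁺) = lim_{s→∞} s²·Y(s) = lim_{s→∞} s·L(s).
deg(num) = 0, deg(den) = 1, relative degree = 1, so s·L(s) → (leading num)/(leading den) = 10/1 = 10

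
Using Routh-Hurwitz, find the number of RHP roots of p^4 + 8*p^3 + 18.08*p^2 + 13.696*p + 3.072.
Routh array:
p^4: [1, 18.08, 3.072]; p^3: [8, 13.696]; p^2: [16.368, 3.072]; p^1: [12.1945]; p^0: [3.072]
First column: [1, 8, 16.368, 12.1945, 3.072]. Sign changes = RHP roots = 0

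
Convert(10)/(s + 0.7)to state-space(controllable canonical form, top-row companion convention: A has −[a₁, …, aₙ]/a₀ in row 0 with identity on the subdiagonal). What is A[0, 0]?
Reachable canonical form for den = s + 0.7: top row of A = -[a₁,a₂,...,aₙ]/a₀, ones on the subdiagonal, zeros elsewhere.
A = [[-0.7]].
A[0,0] = -0.7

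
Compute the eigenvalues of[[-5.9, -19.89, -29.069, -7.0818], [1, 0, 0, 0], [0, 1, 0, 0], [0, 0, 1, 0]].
Eigenvalues solve det(λI - A) = 0.
Characteristic polynomial: λ^4 + 5.9*λ^3 + 19.89*λ^2 + 29.069*λ + 7.0818 = 0.
Factor: (λ + 2.2)(λ + 0.3)(λ^2 + 3.4*λ + 10.73) = 0.
Roots: -0.3, -1.7 + 2.8j, -1.7 - 2.8j, -2.2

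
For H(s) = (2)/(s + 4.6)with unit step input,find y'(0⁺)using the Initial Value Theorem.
IVT: y'(0⁺) = lim_{s→∞} s²·Y(s) = lim_{s→∞} s·H(s).
deg(num) = 0, deg(den) = 1, relative degree = 1, so s·H(s) → (leading num)/(leading den) = 2/1 = 2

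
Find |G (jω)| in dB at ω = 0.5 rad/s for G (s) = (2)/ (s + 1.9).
Substitute s = j*0.5: G(j0.5) = 0.984456 - 0.259067j.
|G(j0.5)| = sqrt(Re² + Im²) = 1.018.
20*log₁₀(1.018) = 0.15 dB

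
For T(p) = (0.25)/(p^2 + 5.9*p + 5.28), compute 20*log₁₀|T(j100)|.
Substitute p = j*100: T(j100) = -2.49263e-05 - 1.47143e-06j.
|T(j100)| = sqrt(Re² + Im²) = 2.497e-05.
20*log₁₀(2.497e-05) = -92.05 dB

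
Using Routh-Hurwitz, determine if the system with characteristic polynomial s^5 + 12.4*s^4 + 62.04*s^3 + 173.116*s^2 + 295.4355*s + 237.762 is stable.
Routh array:
s^5: [1, 62.04, 295.4355]; s^4: [12.4, 173.116, 237.762]; s^3: [48.079, 276.261]; s^2: [101.866, 237.762]; s^1: [164.041]; s^0: [237.762]
First column: [1, 12.4, 48.079, 101.866, 164.041, 237.762]. Sign changes = 0.
Yes, stable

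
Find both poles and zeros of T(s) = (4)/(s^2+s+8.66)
Set denominator = 0: s^2 + s + 8.66 = 0 → Poles: -0.5 + 2.9j, -0.5 - 2.9j
Numerator is a nonzero constant (4) → Zeros: none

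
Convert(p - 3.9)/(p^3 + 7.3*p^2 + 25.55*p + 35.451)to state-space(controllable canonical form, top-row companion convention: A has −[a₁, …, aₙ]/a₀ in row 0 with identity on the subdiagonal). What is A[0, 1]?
Reachable canonical form for den = p^3 + 7.3*p^2 + 25.55*p + 35.451: top row of A = -[a₁,a₂,...,aₙ]/a₀, ones on the subdiagonal, zeros elsewhere.
A = [[-7.3, -25.55, -35.451], [1, 0, 0], [0, 1, 0]].
A[0,1] = -25.55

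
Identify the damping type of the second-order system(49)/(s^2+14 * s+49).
Standard form: ωn²/(s²+2ζωn·s+ωn²) gives ωn=7, ζ=1.
Critically damped (ζ = 1)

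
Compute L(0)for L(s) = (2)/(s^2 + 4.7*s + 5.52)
DC gain = L(0) = num(0)/den(0) = 2/5.52 = 0.3623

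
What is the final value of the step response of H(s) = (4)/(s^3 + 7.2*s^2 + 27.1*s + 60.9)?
FVT: lim_{t→∞} y(t) = lim_{s→0} s*Y(s) where Y(s) = H(s)/s.
= lim_{s→0} H(s) = H(0) = num(0)/den(0) = 4/60.9 = 0.06568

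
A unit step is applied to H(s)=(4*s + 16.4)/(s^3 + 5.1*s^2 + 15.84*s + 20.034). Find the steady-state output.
FVT: lim_{t→∞} y(t) = lim_{s→0} s*Y(s) where Y(s) = H(s)/s.
= lim_{s→0} H(s) = H(0) = num(0)/den(0) = 16.4/20.034 = 0.8186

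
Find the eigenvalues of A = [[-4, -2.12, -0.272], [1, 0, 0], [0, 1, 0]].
Eigenvalues solve det(λI - A) = 0.
Characteristic polynomial: λ^3 + 4*λ^2 + 2.12*λ + 0.272 = 0.
Factor: (λ + 0.4)(λ + 3.4)(λ + 0.2) = 0.
Roots: -0.2, -0.4, -3.4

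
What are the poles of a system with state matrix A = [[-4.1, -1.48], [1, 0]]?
Eigenvalues solve det(λI - A) = 0.
Characteristic polynomial: λ^2 + 4.1*λ + 1.48 = 0.
Factor: (λ + 0.4)(λ + 3.7) = 0.
Roots: -0.4, -3.7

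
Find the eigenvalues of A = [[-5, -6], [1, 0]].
Eigenvalues solve det(λI - A) = 0.
Characteristic polynomial: λ^2 + 5*λ + 6 = 0.
Factor: (λ + 2)(λ + 3) = 0.
Roots: -2, -3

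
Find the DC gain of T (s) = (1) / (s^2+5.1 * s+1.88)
DC gain = T(0) = num(0)/den(0) = 1/1.88 = 0.5319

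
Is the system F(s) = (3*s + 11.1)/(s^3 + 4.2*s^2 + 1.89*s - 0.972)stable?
Denominator: s^3 + 4.2*s^2 + 1.89*s - 0.972 = (s - 0.3)(s + 3.6)(s + 0.9). Poles: -0.9, -3.6, 0.3. All Re(p)<0: No (unstable)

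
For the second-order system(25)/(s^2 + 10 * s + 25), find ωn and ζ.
Standard form: ωn²/(s²+2ζωn·s+ωn²).
const=25=ωn² → ωn=5, s coeff=10=2ζωn → ζ=1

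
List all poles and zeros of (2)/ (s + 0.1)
Set denominator = 0: s + 0.1 = 0 → Poles: -0.1
Numerator is a nonzero constant (2) → Zeros: none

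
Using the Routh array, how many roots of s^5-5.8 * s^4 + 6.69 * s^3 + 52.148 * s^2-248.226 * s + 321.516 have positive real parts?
Routh array:
s^5: [1, 6.69, -248.226]; s^4: [-5.8, 52.148, 321.516]; s^3: [15.681, -192.792]; s^2: [-19.1607, 321.516]; s^1: [70.3346]; s^0: [321.516]
First column: [1, -5.8, 15.681, -19.1607, 70.3346, 321.516]. Sign changes = RHP roots = 4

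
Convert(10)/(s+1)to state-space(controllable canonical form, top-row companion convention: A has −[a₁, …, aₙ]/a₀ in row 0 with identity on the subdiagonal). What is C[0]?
Reachable canonical form: C = numerator coefficients (right-aligned, zero-padded to length n).
num = 10, C = [[10]].
C[0] = 10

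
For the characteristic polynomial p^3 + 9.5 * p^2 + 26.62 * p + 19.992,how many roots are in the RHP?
p^3 + 9.5*p^2 + 26.62*p + 19.992 = (p + 3.4)(p + 1.2)(p + 4.9). Poles: -1.2, -3.4, -4.9. RHP poles (Re>0): 0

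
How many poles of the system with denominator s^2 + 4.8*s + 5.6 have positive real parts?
s^2 + 4.8*s + 5.6 = (s + 2)(s + 2.8). Poles: -2, -2.8. RHP poles (Re>0): 0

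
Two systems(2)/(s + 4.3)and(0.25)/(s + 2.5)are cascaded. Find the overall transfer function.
Series: H = H₁ · H₂ = (n₁·n₂)/(d₁·d₂).
Num: n₁·n₂ = 0.5. Den: d₁·d₂ = s^2 + 6.8*s + 10.75.
H(s) = (0.5)/(s^2 + 6.8*s + 10.75)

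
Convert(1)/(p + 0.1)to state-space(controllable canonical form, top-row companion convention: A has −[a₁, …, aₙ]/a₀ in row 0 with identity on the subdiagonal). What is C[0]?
Reachable canonical form: C = numerator coefficients (right-aligned, zero-padded to length n).
num = 1, C = [[1]].
C[0] = 1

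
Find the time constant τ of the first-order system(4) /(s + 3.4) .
First-order system: τ = -1/pole. Pole = -3.4. τ = -1/(-3.4) = 0.2941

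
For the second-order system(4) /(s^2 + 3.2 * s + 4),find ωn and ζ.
Standard form: ωn²/(s²+2ζωn·s+ωn²).
const=4=ωn² → ωn=2, s coeff=3.2=2ζωn → ζ=0.8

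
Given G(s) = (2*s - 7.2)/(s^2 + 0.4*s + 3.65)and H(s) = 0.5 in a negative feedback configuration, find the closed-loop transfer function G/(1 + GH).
Closed-loop T = G/(1+GH).
Numerator: G_num * H_den = 2*s - 7.2.
Denominator: G_den * H_den + G_num * H_num = (s^2 + 0.4*s + 3.65) + (s - 3.6) = s^2 + 1.4*s + 0.05.
T(s) = (2*s - 7.2)/(s^2 + 1.4*s + 0.05)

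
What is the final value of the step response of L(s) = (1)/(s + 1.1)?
FVT: lim_{t→∞} y(t) = lim_{s→0} s*Y(s) where Y(s) = L(s)/s.
= lim_{s→0} L(s) = L(0) = num(0)/den(0) = 1/1.1 = 0.9091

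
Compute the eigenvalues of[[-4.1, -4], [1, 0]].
Eigenvalues solve det(λI - A) = 0.
Characteristic polynomial: λ^2 + 4.1*λ + 4 = 0.
Factor: (λ + 2.5)(λ + 1.6) = 0.
Roots: -1.6, -2.5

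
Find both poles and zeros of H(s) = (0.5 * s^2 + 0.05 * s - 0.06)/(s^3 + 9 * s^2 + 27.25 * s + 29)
Set denominator = 0: s^3 + 9*s^2 + 27.25*s + 29 = (s + 4)(s^2 + 5*s + 7.25) = 0 → Poles: -2.5 + 1j, -2.5 - 1j, -4
Set numerator = 0: 0.5*s^2 + 0.05*s - 0.06 = 0.5*(s - 0.3)(s + 0.4) = 0 → Zeros: -0.4, 0.3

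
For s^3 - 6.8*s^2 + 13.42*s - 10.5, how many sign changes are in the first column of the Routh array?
Routh array:
s^3: [1, 13.42]; s^2: [-6.8, -10.5]; s^1: [11.8759]; s^0: [-10.5]
First column: [1, -6.8, 11.8759, -10.5]. Sign changes = 3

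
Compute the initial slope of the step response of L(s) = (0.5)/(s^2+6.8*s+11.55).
IVT: y'(0⁺) = lim_{s→∞} s²·Y(s) = lim_{s→∞} s·L(s).
deg(num) = 0, deg(den) = 2, relative degree = 2 ≥ 2, so s·L(s) → 0. Initial slope = 0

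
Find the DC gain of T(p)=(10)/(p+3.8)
DC gain = T(0) = num(0)/den(0) = 10/3.8 = 2.632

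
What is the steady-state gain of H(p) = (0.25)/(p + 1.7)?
DC gain = H(0) = num(0)/den(0) = 0.25/1.7 = 0.1471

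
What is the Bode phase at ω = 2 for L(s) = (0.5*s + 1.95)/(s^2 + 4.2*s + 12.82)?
Substitute s = j*2: L(j2) = 0.172555 - 0.0509597j.
∠L(j2) = atan2(Im, Re) = atan2(-0.0509597, 0.172555) = -16.45°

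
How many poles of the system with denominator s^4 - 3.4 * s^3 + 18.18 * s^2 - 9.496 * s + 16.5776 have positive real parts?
s^4 - 3.4*s^3 + 18.18*s^2 - 9.496*s + 16.5776 = (s^2 - 3*s + 15.94)(s^2 - 0.4*s + 1.04). Poles: 0.2 + 1j, 0.2 - 1j, 1.5 + 3.7j, 1.5 - 3.7j. RHP poles (Re>0): 4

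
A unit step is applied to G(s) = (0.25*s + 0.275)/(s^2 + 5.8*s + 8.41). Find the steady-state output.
FVT: lim_{t→∞} y(t) = lim_{s→0} s*Y(s) where Y(s) = G(s)/s.
= lim_{s→0} G(s) = G(0) = num(0)/den(0) = 0.275/8.41 = 0.0327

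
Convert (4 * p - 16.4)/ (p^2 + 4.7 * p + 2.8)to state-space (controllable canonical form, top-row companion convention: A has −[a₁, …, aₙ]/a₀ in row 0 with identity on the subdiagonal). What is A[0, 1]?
Reachable canonical form for den = p^2 + 4.7*p + 2.8: top row of A = -[a₁,a₂,...,aₙ]/a₀, ones on the subdiagonal, zeros elsewhere.
A = [[-4.7, -2.8], [1, 0]].
A[0,1] = -2.8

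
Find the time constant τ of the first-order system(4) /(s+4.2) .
First-order system: τ = -1/pole. Pole = -4.2. τ = -1/(-4.2) = 0.2381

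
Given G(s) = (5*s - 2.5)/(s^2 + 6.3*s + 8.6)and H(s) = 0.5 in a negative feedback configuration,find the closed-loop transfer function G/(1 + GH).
Closed-loop T = G/(1+GH).
Numerator: G_num * H_den = 5*s - 2.5.
Denominator: G_den * H_den + G_num * H_num = (s^2 + 6.3*s + 8.6) + (2.5*s - 1.25) = s^2 + 8.8*s + 7.35.
T(s) = (5*s - 2.5)/(s^2 + 8.8*s + 7.35)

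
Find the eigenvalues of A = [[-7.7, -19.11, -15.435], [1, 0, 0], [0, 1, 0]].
Eigenvalues solve det(λI - A) = 0.
Characteristic polynomial: λ^3 + 7.7*λ^2 + 19.11*λ + 15.435 = 0.
Factor: (λ + 2.1)(λ + 2.1)(λ + 3.5) = 0.
Roots: -2.1, -2.1, -3.5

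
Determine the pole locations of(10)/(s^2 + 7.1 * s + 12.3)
Set denominator = 0: s^2 + 7.1*s + 12.3 = (s + 3)(s + 4.1) = 0 → Poles: -3, -4.1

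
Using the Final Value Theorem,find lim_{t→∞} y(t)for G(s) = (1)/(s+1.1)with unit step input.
FVT: lim_{t→∞} y(t) = lim_{s→0} s*Y(s) where Y(s) = G(s)/s.
= lim_{s→0} G(s) = G(0) = num(0)/den(0) = 1/1.1 = 0.9091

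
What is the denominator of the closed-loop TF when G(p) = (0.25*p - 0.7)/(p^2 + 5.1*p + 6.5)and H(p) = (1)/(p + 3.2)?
Characteristic poly = G_den * H_den + G_num * H_num = (p^3 + 8.3*p^2 + 22.82*p + 20.8) + (0.25*p - 0.7) = p^3 + 8.3*p^2 + 23.07*p + 20.1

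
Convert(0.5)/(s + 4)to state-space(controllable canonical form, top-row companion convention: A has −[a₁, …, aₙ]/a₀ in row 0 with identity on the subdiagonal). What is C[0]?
Reachable canonical form: C = numerator coefficients (right-aligned, zero-padded to length n).
num = 0.5, C = [[0.5]].
C[0] = 0.5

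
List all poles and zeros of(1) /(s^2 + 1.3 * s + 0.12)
Set denominator = 0: s^2 + 1.3*s + 0.12 = (s + 0.1)(s + 1.2) = 0 → Poles: -0.1, -1.2
Numerator is a nonzero constant (1) → Zeros: none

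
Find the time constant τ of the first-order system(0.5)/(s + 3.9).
First-order system: τ = -1/pole. Pole = -3.9. τ = -1/(-3.9) = 0.2564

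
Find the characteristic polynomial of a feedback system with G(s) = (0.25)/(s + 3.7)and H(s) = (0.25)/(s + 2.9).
Characteristic poly = G_den * H_den + G_num * H_num = (s^2 + 6.6*s + 10.73) + (0.0625) = s^2 + 6.6*s + 10.7925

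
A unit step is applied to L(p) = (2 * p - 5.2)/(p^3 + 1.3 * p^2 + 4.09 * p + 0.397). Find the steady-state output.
FVT: lim_{t→∞} y(t) = lim_{p→0} p*Y(p) where Y(p) = L(p)/p.
= lim_{p→0} L(p) = L(0) = num(0)/den(0) = -5.2/0.397 = -13.1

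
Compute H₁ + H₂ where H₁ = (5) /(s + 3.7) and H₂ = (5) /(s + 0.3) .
Parallel: H = H₁ + H₂ = (n₁·d₂ + n₂·d₁)/(d₁·d₂).
n₁·d₂ = 5*s + 1.5. n₂·d₁ = 5*s + 18.5. Sum = 10*s + 20. d₁·d₂ = s^2 + 4*s + 1.11.
H(s) = (10*s + 20)/(s^2 + 4*s + 1.11)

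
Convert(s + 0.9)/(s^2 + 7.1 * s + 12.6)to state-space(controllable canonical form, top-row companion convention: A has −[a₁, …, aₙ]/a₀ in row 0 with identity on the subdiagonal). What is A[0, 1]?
Reachable canonical form for den = s^2 + 7.1*s + 12.6: top row of A = -[a₁,a₂,...,aₙ]/a₀, ones on the subdiagonal, zeros elsewhere.
A = [[-7.1, -12.6], [1, 0]].
A[0,1] = -12.6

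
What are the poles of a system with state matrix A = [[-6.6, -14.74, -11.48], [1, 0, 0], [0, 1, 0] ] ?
Eigenvalues solve det(λI - A) = 0.
Characteristic polynomial: λ^3 + 6.6*λ^2 + 14.74*λ + 11.48 = 0.
Factor: (λ + 2.8)(λ^2 + 3.8*λ + 4.1) = 0.
Roots: -1.9 + 0.7j, -1.9 - 0.7j, -2.8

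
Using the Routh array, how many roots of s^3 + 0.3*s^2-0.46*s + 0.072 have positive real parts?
Routh array:
s^3: [1, -0.46]; s^2: [0.3, 0.072]; s^1: [-0.7]; s^0: [0.072]
First column: [1, 0.3, -0.7, 0.072]. Sign changes = RHP roots = 2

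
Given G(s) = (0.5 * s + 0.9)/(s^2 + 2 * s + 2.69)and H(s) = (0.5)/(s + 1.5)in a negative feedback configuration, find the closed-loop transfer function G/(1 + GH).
Closed-loop T = G/(1+GH).
Numerator: G_num * H_den = 0.5*s^2 + 1.65*s + 1.35.
Denominator: G_den * H_den + G_num * H_num = (s^3 + 3.5*s^2 + 5.69*s + 4.035) + (0.25*s + 0.45) = s^3 + 3.5*s^2 + 5.94*s + 4.485.
T(s) = (0.5*s^2 + 1.65*s + 1.35)/(s^3 + 3.5*s^2 + 5.94*s + 4.485)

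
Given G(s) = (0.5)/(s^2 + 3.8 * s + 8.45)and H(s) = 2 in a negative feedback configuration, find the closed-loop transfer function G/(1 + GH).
Closed-loop T = G/(1+GH).
Numerator: G_num * H_den = 0.5.
Denominator: G_den * H_den + G_num * H_num = (s^2 + 3.8*s + 8.45) + (1) = s^2 + 3.8*s + 9.45.
T(s) = (0.5)/(s^2 + 3.8*s + 9.45)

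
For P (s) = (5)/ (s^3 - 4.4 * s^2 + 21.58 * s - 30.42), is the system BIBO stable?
Denominator: s^3 - 4.4*s^2 + 21.58*s - 30.42 = (s - 1.8)(s^2 - 2.6*s + 16.9). Poles: 1.3 + 3.9j, 1.3 - 3.9j, 1.8. All Re(p)<0: No (unstable)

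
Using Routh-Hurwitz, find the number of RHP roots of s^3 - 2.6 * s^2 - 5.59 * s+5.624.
Routh array:
s^3: [1, -5.59]; s^2: [-2.6, 5.624]; s^1: [-3.42692]; s^0: [5.624]
First column: [1, -2.6, -3.42692, 5.624]. Sign changes = RHP roots = 2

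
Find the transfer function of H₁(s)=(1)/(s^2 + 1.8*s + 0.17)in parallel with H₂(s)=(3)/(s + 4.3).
Parallel: H = H₁ + H₂ = (n₁·d₂ + n₂·d₁)/(d₁·d₂).
n₁·d₂ = s + 4.3. n₂·d₁ = 3*s^2 + 5.4*s + 0.51. Sum = 3*s^2 + 6.4*s + 4.81. d₁·d₂ = s^3 + 6.1*s^2 + 7.91*s + 0.731.
H(s) = (3*s^2 + 6.4*s + 4.81)/(s^3 + 6.1*s^2 + 7.91*s + 0.731)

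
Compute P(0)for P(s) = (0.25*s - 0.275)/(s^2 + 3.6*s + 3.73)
DC gain = P(0) = num(0)/den(0) = -0.275/3.73 = -0.07373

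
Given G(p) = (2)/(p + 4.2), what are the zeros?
Numerator is a nonzero constant (2) → Zeros: none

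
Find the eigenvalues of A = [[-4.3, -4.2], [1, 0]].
Eigenvalues solve det(λI - A) = 0.
Characteristic polynomial: λ^2 + 4.3*λ + 4.2 = 0.
Factor: (λ + 1.5)(λ + 2.8) = 0.
Roots: -1.5, -2.8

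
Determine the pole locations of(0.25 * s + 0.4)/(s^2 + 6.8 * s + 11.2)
Set denominator = 0: s^2 + 6.8*s + 11.2 = (s + 4)(s + 2.8) = 0 → Poles: -2.8, -4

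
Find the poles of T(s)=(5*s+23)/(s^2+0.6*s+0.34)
Set denominator = 0: s^2 + 0.6*s + 0.34 = 0 → Poles: -0.3 + 0.5j, -0.3 - 0.5j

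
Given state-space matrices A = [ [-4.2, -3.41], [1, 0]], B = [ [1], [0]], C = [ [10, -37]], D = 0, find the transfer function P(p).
P(p) = C(pI - A)⁻¹B + D.
Characteristic polynomial det(pI - A) = p^2 + 4.2*p + 3.41.
Numerator from C·adj(pI-A)·B + D·det(pI-A) = 10*p - 37.
P(p) = (10*p - 37)/(p^2 + 4.2*p + 3.41)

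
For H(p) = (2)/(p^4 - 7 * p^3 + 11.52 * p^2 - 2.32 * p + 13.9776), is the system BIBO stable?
Denominator: p^4 - 7*p^3 + 11.52*p^2 - 2.32*p + 13.9776 = (p - 3.2)(p - 4.2)(p^2 + 0.4*p + 1.04). Poles: -0.2 + 1j, -0.2 - 1j, 3.2, 4.2. All Re(p)<0: No (unstable)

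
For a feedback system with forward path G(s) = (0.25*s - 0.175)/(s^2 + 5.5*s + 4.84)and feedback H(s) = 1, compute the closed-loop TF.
Closed-loop T = G/(1+GH).
Numerator: G_num * H_den = 0.25*s - 0.175.
Denominator: G_den * H_den + G_num * H_num = (s^2 + 5.5*s + 4.84) + (0.25*s - 0.175) = s^2 + 5.75*s + 4.665.
T(s) = (0.25*s - 0.175)/(s^2 + 5.75*s + 4.665)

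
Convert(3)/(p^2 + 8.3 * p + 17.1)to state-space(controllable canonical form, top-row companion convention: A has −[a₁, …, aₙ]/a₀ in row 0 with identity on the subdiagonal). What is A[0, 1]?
Reachable canonical form for den = p^2 + 8.3*p + 17.1: top row of A = -[a₁,a₂,...,aₙ]/a₀, ones on the subdiagonal, zeros elsewhere.
A = [[-8.3, -17.1], [1, 0]].
A[0,1] = -17.1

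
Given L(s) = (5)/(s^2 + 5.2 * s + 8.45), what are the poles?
Set denominator = 0: s^2 + 5.2*s + 8.45 = 0 → Poles: -2.6 + 1.3j, -2.6 - 1.3j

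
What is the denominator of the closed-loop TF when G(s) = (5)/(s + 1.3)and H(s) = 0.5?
Characteristic poly = G_den * H_den + G_num * H_num = (s + 1.3) + (2.5) = s + 3.8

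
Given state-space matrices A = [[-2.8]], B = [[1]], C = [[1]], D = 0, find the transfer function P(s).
P(s) = C(sI - A)⁻¹B + D.
Characteristic polynomial det(sI - A) = s + 2.8.
Numerator from C·adj(sI-A)·B + D·det(sI-A) = 1.
P(s) = (1)/(s + 2.8)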